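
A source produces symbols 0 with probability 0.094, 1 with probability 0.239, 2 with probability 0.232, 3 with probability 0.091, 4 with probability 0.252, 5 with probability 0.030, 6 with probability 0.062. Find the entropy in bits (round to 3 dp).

2.519 bits

H = −Σ pᵢ log₂ pᵢ.
−0.094·log₂(0.094) = 0.3207
−0.239·log₂(0.239) = 0.4935
−0.232·log₂(0.232) = 0.4890
−0.091·log₂(0.091) = 0.3147
−0.252·log₂(0.252) = 0.5011
−0.030·log₂(0.030) = 0.1518
−0.062·log₂(0.062) = 0.2487
Sum ≈ 2.5194 → 2.519 bits.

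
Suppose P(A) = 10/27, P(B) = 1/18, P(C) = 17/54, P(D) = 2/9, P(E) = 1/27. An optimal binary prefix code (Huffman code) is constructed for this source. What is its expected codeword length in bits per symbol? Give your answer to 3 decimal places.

Repeatedly combine the two least-probable nodes; the expected code length is the sum of the merged weights.
merge 1/27 + 1/18 → 5/54
merge 5/54 + 2/9 → 17/54
merge 17/54 + 17/54 → 17/27
merge 10/27 + 17/27 → 1
L = 5/54 + 17/54 + 17/27 + 1 = 55/27 ≈ 2.037 bits/symbol.

2.037 bits/symbol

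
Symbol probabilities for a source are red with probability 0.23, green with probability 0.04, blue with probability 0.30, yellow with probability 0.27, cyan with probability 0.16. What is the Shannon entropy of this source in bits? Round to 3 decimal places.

H = −Σ pᵢ log₂ pᵢ.
−0.23·log₂(0.23) = 0.4877
−0.04·log₂(0.04) = 0.1858
−0.30·log₂(0.30) = 0.5211
−0.27·log₂(0.27) = 0.5100
−0.16·log₂(0.16) = 0.4230
Sum ≈ 2.1276 → 2.128 bits.

2.128 bits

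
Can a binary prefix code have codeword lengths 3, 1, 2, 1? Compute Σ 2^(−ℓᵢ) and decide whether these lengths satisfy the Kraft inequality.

1.375; no

With common denominator 2^3 = 8: Σ 2^(−ℓᵢ) = 1/8 + 4/8 + 2/8 + 4/8 = 11/8 = 1.375.
Kraft's inequality requires Σ ≤ 1; here Σ = 1.375 > 1, so no such prefix code exists.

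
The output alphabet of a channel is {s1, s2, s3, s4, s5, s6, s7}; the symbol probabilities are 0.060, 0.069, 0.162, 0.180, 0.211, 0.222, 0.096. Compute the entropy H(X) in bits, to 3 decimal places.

H = −Σ pᵢ log₂ pᵢ.
−0.060·log₂(0.060) = 0.2435
−0.069·log₂(0.069) = 0.2662
−0.162·log₂(0.162) = 0.4254
−0.180·log₂(0.180) = 0.4453
−0.211·log₂(0.211) = 0.4736
−0.222·log₂(0.222) = 0.4820
−0.096·log₂(0.096) = 0.3246
Sum ≈ 2.6606 → 2.661 bits.

2.661 bits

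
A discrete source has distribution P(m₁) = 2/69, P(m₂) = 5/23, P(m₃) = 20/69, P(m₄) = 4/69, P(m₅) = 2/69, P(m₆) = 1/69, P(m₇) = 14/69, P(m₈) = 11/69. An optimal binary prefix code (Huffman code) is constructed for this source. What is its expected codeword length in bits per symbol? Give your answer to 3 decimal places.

Repeatedly combine the two least-probable nodes; the expected code length is the sum of the merged weights.
merge 1/69 + 2/69 → 1/23
merge 2/69 + 1/23 → 5/69
merge 4/69 + 5/69 → 3/23
merge 3/23 + 11/69 → 20/69
merge 14/69 + 5/23 → 29/69
merge 20/69 + 20/69 → 40/69
merge 29/69 + 40/69 → 1
L = 1/23 + 5/69 + 3/23 + 20/69 + 29/69 + 40/69 + 1 = 175/69 ≈ 2.536 bits/symbol.

2.536 bits/symbol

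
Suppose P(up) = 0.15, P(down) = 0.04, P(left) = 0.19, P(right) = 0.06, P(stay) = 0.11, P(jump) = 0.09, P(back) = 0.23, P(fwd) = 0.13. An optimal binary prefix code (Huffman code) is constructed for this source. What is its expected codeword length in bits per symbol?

Repeatedly combine the two least-probable nodes; the expected code length is the sum of the merged weights.
merge 1/25 + 3/50 → 1/10
merge 9/100 + 1/10 → 19/100
merge 11/100 + 13/100 → 6/25
merge 3/20 + 19/100 → 17/50
merge 19/100 + 23/100 → 21/50
merge 6/25 + 17/50 → 29/50
merge 21/50 + 29/50 → 1
L = 1/10 + 19/100 + 6/25 + 17/50 + 21/50 + 29/50 + 1 = 287/100 = 2.87 bits/symbol.

2.87 bits/symbol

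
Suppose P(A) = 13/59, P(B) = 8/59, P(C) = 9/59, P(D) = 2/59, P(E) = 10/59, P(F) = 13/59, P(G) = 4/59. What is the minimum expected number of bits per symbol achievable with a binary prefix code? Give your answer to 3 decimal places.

Repeatedly combine the two least-probable nodes; the expected code length is the sum of the merged weights.
merge 2/59 + 4/59 → 6/59
merge 6/59 + 8/59 → 14/59
merge 9/59 + 10/59 → 19/59
merge 13/59 + 13/59 → 26/59
merge 14/59 + 19/59 → 33/59
merge 26/59 + 33/59 → 1
L = 6/59 + 14/59 + 19/59 + 26/59 + 33/59 + 1 = 157/59 ≈ 2.661 bits/symbol.

2.661 bits/symbol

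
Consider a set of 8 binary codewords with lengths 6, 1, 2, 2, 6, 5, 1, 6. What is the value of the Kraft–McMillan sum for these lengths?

1.578125

With common denominator 2^6 = 64: Σ 2^(−ℓᵢ) = 1/64 + 32/64 + 16/64 + 16/64 + 1/64 + 2/64 + 32/64 + 1/64 = 101/64 = 1.578125.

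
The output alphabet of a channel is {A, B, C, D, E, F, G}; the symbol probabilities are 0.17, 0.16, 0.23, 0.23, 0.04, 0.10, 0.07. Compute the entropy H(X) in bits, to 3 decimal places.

H = −Σ pᵢ log₂ pᵢ.
−0.17·log₂(0.17) = 0.4346
−0.16·log₂(0.16) = 0.4230
−0.23·log₂(0.23) = 0.4877
−0.23·log₂(0.23) = 0.4877
−0.04·log₂(0.04) = 0.1858
−0.10·log₂(0.10) = 0.3322
−0.07·log₂(0.07) = 0.2686
Sum ≈ 2.6194 → 2.619 bits.

2.619 bits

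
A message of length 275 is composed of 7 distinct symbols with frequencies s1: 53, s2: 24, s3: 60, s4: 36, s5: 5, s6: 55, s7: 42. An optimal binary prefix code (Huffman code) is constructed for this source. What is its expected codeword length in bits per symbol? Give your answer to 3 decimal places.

2.687 bits/symbol

Probabilities are the counts divided by 275.
Repeatedly combine the two least-probable nodes; the expected code length is the sum of the merged weights.
merge 1/55 + 24/275 → 29/275
merge 29/275 + 36/275 → 13/55
merge 42/275 + 53/275 → 19/55
merge 1/5 + 12/55 → 23/55
merge 13/55 + 19/55 → 32/55
merge 23/55 + 32/55 → 1
L = 29/275 + 13/55 + 19/55 + 23/55 + 32/55 + 1 = 739/275 ≈ 2.687 bits/symbol.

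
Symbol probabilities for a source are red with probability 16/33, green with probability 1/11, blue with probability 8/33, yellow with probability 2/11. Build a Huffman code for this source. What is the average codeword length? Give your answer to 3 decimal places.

Repeatedly combine the two least-probable nodes; the expected code length is the sum of the merged weights.
merge 1/11 + 2/11 → 3/11
merge 8/33 + 3/11 → 17/33
merge 16/33 + 17/33 → 1
L = 3/11 + 17/33 + 1 = 59/33 ≈ 1.788 bits/symbol.

1.788 bits/symbol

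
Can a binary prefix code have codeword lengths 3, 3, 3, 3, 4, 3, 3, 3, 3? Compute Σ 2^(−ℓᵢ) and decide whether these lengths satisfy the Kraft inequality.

With common denominator 2^4 = 16: Σ 2^(−ℓᵢ) = 2/16 + 2/16 + 2/16 + 2/16 + 1/16 + 2/16 + 2/16 + 2/16 + 2/16 = 17/16 = 1.0625.
Kraft's inequality requires Σ ≤ 1; here Σ = 1.0625 > 1, so no such prefix code exists.

1.0625; no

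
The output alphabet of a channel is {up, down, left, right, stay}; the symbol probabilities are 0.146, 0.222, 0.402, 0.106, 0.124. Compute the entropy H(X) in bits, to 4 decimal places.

2.1325 bits

H = −Σ pᵢ log₂ pᵢ.
−0.146·log₂(0.146) = 0.4053
−0.222·log₂(0.222) = 0.4820
−0.402·log₂(0.402) = 0.5285
−0.106·log₂(0.106) = 0.3432
−0.124·log₂(0.124) = 0.3734
Sum ≈ 2.1325 → 2.1325 bits.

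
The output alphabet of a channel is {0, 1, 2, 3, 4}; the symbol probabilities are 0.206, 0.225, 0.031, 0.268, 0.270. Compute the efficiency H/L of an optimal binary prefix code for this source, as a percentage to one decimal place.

Entropy H = −Σ p log₂ p ≈ 2.1282 bits.
Huffman merges: 31/1000+103/500→237/1000; 9/40+237/1000→231/500; 67/250+27/100→269/500; 231/500+269/500→1. L = 2237/1000 ≈ 2.2370.
Efficiency = H/L = 2.1282/2.2370 = 95.1%.

95.1%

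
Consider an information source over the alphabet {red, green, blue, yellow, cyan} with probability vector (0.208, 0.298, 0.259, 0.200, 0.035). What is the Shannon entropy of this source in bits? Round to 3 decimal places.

H = −Σ pᵢ log₂ pᵢ.
−0.208·log₂(0.208) = 0.4712
−0.298·log₂(0.298) = 0.5205
−0.259·log₂(0.259) = 0.5048
−0.200·log₂(0.200) = 0.4644
−0.035·log₂(0.035) = 0.1693
Sum ≈ 2.1301 → 2.130 bits.

2.130 bits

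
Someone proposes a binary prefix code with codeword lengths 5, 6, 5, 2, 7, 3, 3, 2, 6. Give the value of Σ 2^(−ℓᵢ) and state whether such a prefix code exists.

With common denominator 2^7 = 128: Σ 2^(−ℓᵢ) = 4/128 + 2/128 + 4/128 + 32/128 + 1/128 + 16/128 + 16/128 + 32/128 + 2/128 = 109/128 = 0.8515625.
Kraft's inequality requires Σ ≤ 1; here Σ = 0.8515625 ≤ 1, so such a prefix code exists.

0.8515625; yes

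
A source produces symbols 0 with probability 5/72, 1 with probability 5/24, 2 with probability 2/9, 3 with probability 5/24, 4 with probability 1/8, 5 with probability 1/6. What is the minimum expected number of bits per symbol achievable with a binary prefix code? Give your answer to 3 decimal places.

2.556 bits/symbol

Repeatedly combine the two least-probable nodes; the expected code length is the sum of the merged weights.
merge 5/72 + 1/8 → 7/36
merge 1/6 + 7/36 → 13/36
merge 5/24 + 5/24 → 5/12
merge 2/9 + 13/36 → 7/12
merge 5/12 + 7/12 → 1
L = 7/36 + 13/36 + 5/12 + 7/12 + 1 = 23/9 ≈ 2.556 bits/symbol.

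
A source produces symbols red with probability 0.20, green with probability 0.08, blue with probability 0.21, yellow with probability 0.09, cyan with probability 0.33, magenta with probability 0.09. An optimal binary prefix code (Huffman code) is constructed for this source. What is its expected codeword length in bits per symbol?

2.43 bits/symbol

Repeatedly combine the two least-probable nodes; the expected code length is the sum of the merged weights.
merge 2/25 + 9/100 → 17/100
merge 9/100 + 17/100 → 13/50
merge 1/5 + 21/100 → 41/100
merge 13/50 + 33/100 → 59/100
merge 41/100 + 59/100 → 1
L = 17/100 + 13/50 + 41/100 + 59/100 + 1 = 243/100 = 2.43 bits/symbol.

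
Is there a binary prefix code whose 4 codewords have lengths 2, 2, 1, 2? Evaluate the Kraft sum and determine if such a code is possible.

With common denominator 2^2 = 4: Σ 2^(−ℓᵢ) = 1/4 + 1/4 + 2/4 + 1/4 = 5/4 = 1.25.
Kraft's inequality requires Σ ≤ 1; here Σ = 1.25 > 1, so no such prefix code exists.

1.25; no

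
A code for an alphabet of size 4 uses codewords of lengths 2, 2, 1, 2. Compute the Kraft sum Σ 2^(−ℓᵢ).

1.25

With common denominator 2^2 = 4: Σ 2^(−ℓᵢ) = 1/4 + 1/4 + 2/4 + 1/4 = 5/4 = 1.25.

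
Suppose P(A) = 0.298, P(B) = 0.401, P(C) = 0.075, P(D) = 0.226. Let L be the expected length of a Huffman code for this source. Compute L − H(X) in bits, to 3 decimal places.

0.086 bits

Entropy H = −Σ p log₂ p ≈ 1.8143 bits.
Huffman merges: 3/40+113/500→301/1000; 149/500+301/1000→599/1000; 401/1000+599/1000→1. L = 19/10 ≈ 1.9000.
L − H = 1.9000 − 1.8143 = 0.086 bits.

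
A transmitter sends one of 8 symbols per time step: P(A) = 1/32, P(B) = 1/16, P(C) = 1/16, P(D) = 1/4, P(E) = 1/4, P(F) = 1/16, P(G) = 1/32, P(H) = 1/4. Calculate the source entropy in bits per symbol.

2.5625 bits

Each probability is a power of 1/2, so log₂(1/p) is an integer.
H = Σ p·log₂(1/p) = 1/32·5 + 1/16·4 + 1/16·4 + 1/4·2 + 1/4·2 + 1/16·4 + 1/32·5 + 1/4·2 = 2.5625 bits.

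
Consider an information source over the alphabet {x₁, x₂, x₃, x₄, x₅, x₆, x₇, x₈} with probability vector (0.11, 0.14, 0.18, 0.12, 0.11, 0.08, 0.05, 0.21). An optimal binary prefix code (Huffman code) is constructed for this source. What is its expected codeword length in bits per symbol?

Repeatedly combine the two least-probable nodes; the expected code length is the sum of the merged weights.
merge 1/20 + 2/25 → 13/100
merge 11/100 + 11/100 → 11/50
merge 3/25 + 13/100 → 1/4
merge 7/50 + 9/50 → 8/25
merge 21/100 + 11/50 → 43/100
merge 1/4 + 8/25 → 57/100
merge 43/100 + 57/100 → 1
L = 13/100 + 11/50 + 1/4 + 8/25 + 43/100 + 57/100 + 1 = 73/25 = 2.92 bits/symbol.

2.92 bits/symbol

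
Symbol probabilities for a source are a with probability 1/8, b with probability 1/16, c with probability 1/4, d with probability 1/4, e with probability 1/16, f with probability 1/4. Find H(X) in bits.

Each probability is a power of 1/2, so log₂(1/p) is an integer.
H = Σ p·log₂(1/p) = 1/8·3 + 1/16·4 + 1/4·2 + 1/4·2 + 1/16·4 + 1/4·2 = 2.375 bits.

2.375 bits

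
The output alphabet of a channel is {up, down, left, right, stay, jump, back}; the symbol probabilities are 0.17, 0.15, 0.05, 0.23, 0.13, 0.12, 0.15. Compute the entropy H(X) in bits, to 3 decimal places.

H = −Σ pᵢ log₂ pᵢ.
−0.17·log₂(0.17) = 0.4346
−0.15·log₂(0.15) = 0.4105
−0.05·log₂(0.05) = 0.2161
−0.23·log₂(0.23) = 0.4877
−0.13·log₂(0.13) = 0.3826
−0.12·log₂(0.12) = 0.3671
−0.15·log₂(0.15) = 0.4105
Sum ≈ 2.7092 → 2.709 bits.

2.709 bits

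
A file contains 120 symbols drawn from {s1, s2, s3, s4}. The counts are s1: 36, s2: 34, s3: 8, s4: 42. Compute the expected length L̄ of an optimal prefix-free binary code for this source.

2 bits/symbol

Probabilities are the counts divided by 120.
Repeatedly combine the two least-probable nodes; the expected code length is the sum of the merged weights.
merge 1/15 + 17/60 → 7/20
merge 3/10 + 7/20 → 13/20
merge 7/20 + 13/20 → 1
L = 7/20 + 13/20 + 1 = 2 bits/symbol.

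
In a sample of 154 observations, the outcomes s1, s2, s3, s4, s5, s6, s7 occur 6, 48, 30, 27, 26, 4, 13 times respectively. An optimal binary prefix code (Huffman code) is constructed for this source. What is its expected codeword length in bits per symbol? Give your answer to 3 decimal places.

2.532 bits/symbol

Probabilities are the counts divided by 154.
Repeatedly combine the two least-probable nodes; the expected code length is the sum of the merged weights.
merge 2/77 + 3/77 → 5/77
merge 5/77 + 13/154 → 23/154
merge 23/154 + 13/77 → 7/22
merge 27/154 + 15/77 → 57/154
merge 24/77 + 7/22 → 97/154
merge 57/154 + 97/154 → 1
L = 5/77 + 23/154 + 7/22 + 57/154 + 97/154 + 1 = 195/77 ≈ 2.532 bits/symbol.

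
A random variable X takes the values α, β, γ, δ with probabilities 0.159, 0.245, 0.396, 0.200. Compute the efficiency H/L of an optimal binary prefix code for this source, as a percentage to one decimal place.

97.4%

Entropy H = −Σ p log₂ p ≈ 1.9126 bits.
Huffman merges: 159/1000+1/5→359/1000; 49/200+359/1000→151/250; 99/250+151/250→1. L = 1963/1000 ≈ 1.9630.
Efficiency = H/L = 1.9126/1.9630 = 97.4%.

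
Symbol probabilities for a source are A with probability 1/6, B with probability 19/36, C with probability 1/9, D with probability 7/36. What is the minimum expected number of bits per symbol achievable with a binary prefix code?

1.75 bits/symbol

Repeatedly combine the two least-probable nodes; the expected code length is the sum of the merged weights.
merge 1/9 + 1/6 → 5/18
merge 7/36 + 5/18 → 17/36
merge 17/36 + 19/36 → 1
L = 5/18 + 17/36 + 1 = 7/4 = 1.75 bits/symbol.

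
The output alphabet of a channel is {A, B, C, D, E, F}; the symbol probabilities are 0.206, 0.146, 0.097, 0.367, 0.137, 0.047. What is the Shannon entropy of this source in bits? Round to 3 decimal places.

H = −Σ pᵢ log₂ pᵢ.
−0.206·log₂(0.206) = 0.4695
−0.146·log₂(0.146) = 0.4053
−0.097·log₂(0.097) = 0.3265
−0.367·log₂(0.367) = 0.5307
−0.137·log₂(0.137) = 0.3929
−0.047·log₂(0.047) = 0.2073
Sum ≈ 2.3323 → 2.332 bits.

2.332 bits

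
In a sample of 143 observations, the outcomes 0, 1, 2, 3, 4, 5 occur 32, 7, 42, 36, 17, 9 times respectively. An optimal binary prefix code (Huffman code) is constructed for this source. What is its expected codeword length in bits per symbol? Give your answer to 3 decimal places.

Probabilities are the counts divided by 143.
Repeatedly combine the two least-probable nodes; the expected code length is the sum of the merged weights.
merge 7/143 + 9/143 → 16/143
merge 16/143 + 17/143 → 3/13
merge 32/143 + 3/13 → 5/11
merge 36/143 + 42/143 → 6/11
merge 5/11 + 6/11 → 1
L = 16/143 + 3/13 + 5/11 + 6/11 + 1 = 335/143 ≈ 2.343 bits/symbol.

2.343 bits/symbol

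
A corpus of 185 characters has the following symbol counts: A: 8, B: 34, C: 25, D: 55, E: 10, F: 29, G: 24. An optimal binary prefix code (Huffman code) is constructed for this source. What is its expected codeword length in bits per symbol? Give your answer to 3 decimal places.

Probabilities are the counts divided by 185.
Repeatedly combine the two least-probable nodes; the expected code length is the sum of the merged weights.
merge 8/185 + 2/37 → 18/185
merge 18/185 + 24/185 → 42/185
merge 5/37 + 29/185 → 54/185
merge 34/185 + 42/185 → 76/185
merge 54/185 + 11/37 → 109/185
merge 76/185 + 109/185 → 1
L = 18/185 + 42/185 + 54/185 + 76/185 + 109/185 + 1 = 484/185 ≈ 2.616 bits/symbol.

2.616 bits/symbol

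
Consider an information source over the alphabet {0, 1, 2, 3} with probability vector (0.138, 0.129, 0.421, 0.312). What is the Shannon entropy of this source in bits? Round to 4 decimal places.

H = −Σ pᵢ log₂ pᵢ.
−0.138·log₂(0.138) = 0.3943
−0.129·log₂(0.129) = 0.3811
−0.421·log₂(0.421) = 0.5255
−0.312·log₂(0.312) = 0.5243
Sum ≈ 1.8252 → 1.8252 bits.

1.8252 bits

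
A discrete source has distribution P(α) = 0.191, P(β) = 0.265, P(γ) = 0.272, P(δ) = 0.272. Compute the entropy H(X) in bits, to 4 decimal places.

1.9857 bits

H = −Σ pᵢ log₂ pᵢ.
−0.191·log₂(0.191) = 0.4562
−0.265·log₂(0.265) = 0.5077
−0.272·log₂(0.272) = 0.5109
−0.272·log₂(0.272) = 0.5109
Sum ≈ 1.9857 → 1.9857 bits.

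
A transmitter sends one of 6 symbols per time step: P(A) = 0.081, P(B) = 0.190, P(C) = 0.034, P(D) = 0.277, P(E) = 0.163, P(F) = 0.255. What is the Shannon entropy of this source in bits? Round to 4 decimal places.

2.3571 bits

H = −Σ pᵢ log₂ pᵢ.
−0.081·log₂(0.081) = 0.2937
−0.190·log₂(0.190) = 0.4552
−0.034·log₂(0.034) = 0.1659
−0.277·log₂(0.277) = 0.5130
−0.163·log₂(0.163) = 0.4266
−0.255·log₂(0.255) = 0.5027
Sum ≈ 2.3571 → 2.3571 bits.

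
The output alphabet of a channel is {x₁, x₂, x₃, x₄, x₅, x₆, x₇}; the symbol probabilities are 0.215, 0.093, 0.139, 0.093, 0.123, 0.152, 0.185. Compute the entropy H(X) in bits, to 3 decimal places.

H = −Σ pᵢ log₂ pᵢ.
−0.215·log₂(0.215) = 0.4768
−0.093·log₂(0.093) = 0.3187
−0.139·log₂(0.139) = 0.3957
−0.093·log₂(0.093) = 0.3187
−0.123·log₂(0.123) = 0.3719
−0.152·log₂(0.152) = 0.4131
−0.185·log₂(0.185) = 0.4504
Sum ≈ 2.7452 → 2.745 bits.

2.745 bits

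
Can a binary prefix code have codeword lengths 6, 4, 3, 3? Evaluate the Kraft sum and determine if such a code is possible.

0.328125; yes

With common denominator 2^6 = 64: Σ 2^(−ℓᵢ) = 1/64 + 4/64 + 8/64 + 8/64 = 21/64 = 0.328125.
Kraft's inequality requires Σ ≤ 1; here Σ = 0.328125 ≤ 1, so such a prefix code exists.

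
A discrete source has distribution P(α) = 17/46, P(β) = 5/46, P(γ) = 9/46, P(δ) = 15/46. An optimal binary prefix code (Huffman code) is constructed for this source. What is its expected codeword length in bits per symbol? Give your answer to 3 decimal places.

Repeatedly combine the two least-probable nodes; the expected code length is the sum of the merged weights.
merge 5/46 + 9/46 → 7/23
merge 7/23 + 15/46 → 29/46
merge 17/46 + 29/46 → 1
L = 7/23 + 29/46 + 1 = 89/46 ≈ 1.935 bits/symbol.

1.935 bits/symbol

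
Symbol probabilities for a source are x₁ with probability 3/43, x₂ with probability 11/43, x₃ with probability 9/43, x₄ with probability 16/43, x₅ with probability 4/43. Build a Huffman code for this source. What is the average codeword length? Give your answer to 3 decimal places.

Repeatedly combine the two least-probable nodes; the expected code length is the sum of the merged weights.
merge 3/43 + 4/43 → 7/43
merge 7/43 + 9/43 → 16/43
merge 11/43 + 16/43 → 27/43
merge 16/43 + 27/43 → 1
L = 7/43 + 16/43 + 27/43 + 1 = 93/43 ≈ 2.163 bits/symbol.

2.163 bits/symbol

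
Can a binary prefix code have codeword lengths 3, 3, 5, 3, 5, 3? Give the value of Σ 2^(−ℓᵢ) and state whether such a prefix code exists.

With common denominator 2^5 = 32: Σ 2^(−ℓᵢ) = 4/32 + 4/32 + 1/32 + 4/32 + 1/32 + 4/32 = 18/32 = 0.5625.
Kraft's inequality requires Σ ≤ 1; here Σ = 0.5625 ≤ 1, so such a prefix code exists.

0.5625; yes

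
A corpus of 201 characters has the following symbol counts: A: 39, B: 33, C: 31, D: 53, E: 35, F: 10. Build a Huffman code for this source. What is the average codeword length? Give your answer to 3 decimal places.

Probabilities are the counts divided by 201.
Repeatedly combine the two least-probable nodes; the expected code length is the sum of the merged weights.
merge 10/201 + 31/201 → 41/201
merge 11/67 + 35/201 → 68/201
merge 13/67 + 41/201 → 80/201
merge 53/201 + 68/201 → 121/201
merge 80/201 + 121/201 → 1
L = 41/201 + 68/201 + 80/201 + 121/201 + 1 = 511/201 ≈ 2.542 bits/symbol.

2.542 bits/symbol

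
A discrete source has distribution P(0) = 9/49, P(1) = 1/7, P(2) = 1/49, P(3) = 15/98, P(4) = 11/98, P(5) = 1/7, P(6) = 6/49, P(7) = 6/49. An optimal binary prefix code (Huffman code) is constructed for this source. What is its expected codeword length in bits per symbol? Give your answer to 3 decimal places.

2.949 bits/symbol

Repeatedly combine the two least-probable nodes; the expected code length is the sum of the merged weights.
merge 1/49 + 11/98 → 13/98
merge 6/49 + 6/49 → 12/49
merge 13/98 + 1/7 → 27/98
merge 1/7 + 15/98 → 29/98
merge 9/49 + 12/49 → 3/7
merge 27/98 + 29/98 → 4/7
merge 3/7 + 4/7 → 1
L = 13/98 + 12/49 + 27/98 + 29/98 + 3/7 + 4/7 + 1 = 289/98 ≈ 2.949 bits/symbol.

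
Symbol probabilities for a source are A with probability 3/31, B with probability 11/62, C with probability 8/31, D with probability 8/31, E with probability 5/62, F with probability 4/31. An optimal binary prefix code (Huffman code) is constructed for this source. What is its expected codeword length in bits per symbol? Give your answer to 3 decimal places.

Repeatedly combine the two least-probable nodes; the expected code length is the sum of the merged weights.
merge 5/62 + 3/31 → 11/62
merge 4/31 + 11/62 → 19/62
merge 11/62 + 8/31 → 27/62
merge 8/31 + 19/62 → 35/62
merge 27/62 + 35/62 → 1
L = 11/62 + 19/62 + 27/62 + 35/62 + 1 = 77/31 ≈ 2.484 bits/symbol.

2.484 bits/symbol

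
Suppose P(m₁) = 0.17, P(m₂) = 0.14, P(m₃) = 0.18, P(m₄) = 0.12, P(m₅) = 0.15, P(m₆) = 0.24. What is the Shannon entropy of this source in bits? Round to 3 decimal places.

H = −Σ pᵢ log₂ pᵢ.
−0.17·log₂(0.17) = 0.4346
−0.14·log₂(0.14) = 0.3971
−0.18·log₂(0.18) = 0.4453
−0.12·log₂(0.12) = 0.3671
−0.15·log₂(0.15) = 0.4105
−0.24·log₂(0.24) = 0.4941
Sum ≈ 2.5488 → 2.549 bits.

2.549 bits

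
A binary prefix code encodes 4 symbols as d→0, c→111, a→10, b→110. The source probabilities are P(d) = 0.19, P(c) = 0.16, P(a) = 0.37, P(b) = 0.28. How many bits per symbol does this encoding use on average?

L̄ = Σ pᵢ·ℓᵢ = 0.19·1 + 0.16·3 + 0.37·2 + 0.28·3 = 2.25 bits/symbol.

2.25 bits/symbol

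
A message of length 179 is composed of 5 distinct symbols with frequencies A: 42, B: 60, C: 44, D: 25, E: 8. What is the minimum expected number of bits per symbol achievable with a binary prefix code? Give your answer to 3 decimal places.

2.184 bits/symbol

Probabilities are the counts divided by 179.
Repeatedly combine the two least-probable nodes; the expected code length is the sum of the merged weights.
merge 8/179 + 25/179 → 33/179
merge 33/179 + 42/179 → 75/179
merge 44/179 + 60/179 → 104/179
merge 75/179 + 104/179 → 1
L = 33/179 + 75/179 + 104/179 + 1 = 391/179 ≈ 2.184 bits/symbol.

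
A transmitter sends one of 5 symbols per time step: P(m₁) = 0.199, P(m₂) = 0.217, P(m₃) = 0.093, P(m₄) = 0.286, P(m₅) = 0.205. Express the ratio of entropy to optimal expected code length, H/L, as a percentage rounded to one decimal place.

Entropy H = −Σ p log₂ p ≈ 2.2457 bits.
Huffman merges: 93/1000+199/1000→73/250; 41/200+217/1000→211/500; 143/500+73/250→289/500; 211/500+289/500→1. L = 573/250 ≈ 2.2920.
Efficiency = H/L = 2.2457/2.2920 = 98.0%.

98.0%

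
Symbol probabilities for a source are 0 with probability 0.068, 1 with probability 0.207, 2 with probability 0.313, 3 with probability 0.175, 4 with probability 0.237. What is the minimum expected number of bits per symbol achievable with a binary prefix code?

Repeatedly combine the two least-probable nodes; the expected code length is the sum of the merged weights.
merge 17/250 + 7/40 → 243/1000
merge 207/1000 + 237/1000 → 111/250
merge 243/1000 + 313/1000 → 139/250
merge 111/250 + 139/250 → 1
L = 243/1000 + 111/250 + 139/250 + 1 = 2243/1000 = 2.243 bits/symbol.

2.243 bits/symbol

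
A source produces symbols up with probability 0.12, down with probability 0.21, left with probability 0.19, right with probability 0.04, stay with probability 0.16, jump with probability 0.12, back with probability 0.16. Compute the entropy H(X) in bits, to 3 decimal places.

2.694 bits

H = −Σ pᵢ log₂ pᵢ.
−0.12·log₂(0.12) = 0.3671
−0.21·log₂(0.21) = 0.4728
−0.19·log₂(0.19) = 0.4552
−0.04·log₂(0.04) = 0.1858
−0.16·log₂(0.16) = 0.4230
−0.12·log₂(0.12) = 0.3671
−0.16·log₂(0.16) = 0.4230
Sum ≈ 2.6940 → 2.694 bits.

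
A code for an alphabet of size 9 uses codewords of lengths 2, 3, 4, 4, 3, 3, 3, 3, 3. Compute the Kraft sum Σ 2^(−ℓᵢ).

1.125

With common denominator 2^4 = 16: Σ 2^(−ℓᵢ) = 4/16 + 2/16 + 1/16 + 1/16 + 2/16 + 2/16 + 2/16 + 2/16 + 2/16 = 18/16 = 1.125.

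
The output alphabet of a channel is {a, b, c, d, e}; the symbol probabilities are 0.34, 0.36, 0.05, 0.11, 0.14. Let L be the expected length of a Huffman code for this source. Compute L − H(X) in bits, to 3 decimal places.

0.077 bits

Entropy H = −Σ p log₂ p ≈ 2.0233 bits.
Huffman merges: 1/20+11/100→4/25; 7/50+4/25→3/10; 3/10+17/50→16/25; 9/25+16/25→1. L = 21/10 ≈ 2.1000.
L − H = 2.1000 − 2.0233 = 0.077 bits.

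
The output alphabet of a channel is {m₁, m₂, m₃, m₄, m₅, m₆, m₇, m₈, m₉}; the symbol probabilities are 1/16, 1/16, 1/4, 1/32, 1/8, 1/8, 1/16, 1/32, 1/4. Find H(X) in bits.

2.8125 bits

Each probability is a power of 1/2, so log₂(1/p) is an integer.
H = Σ p·log₂(1/p) = 1/16·4 + 1/16·4 + 1/4·2 + 1/32·5 + 1/8·3 + 1/8·3 + 1/16·4 + 1/32·5 + 1/4·2 = 2.8125 bits.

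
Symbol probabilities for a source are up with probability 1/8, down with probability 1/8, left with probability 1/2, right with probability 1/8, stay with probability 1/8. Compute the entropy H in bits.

2 bits

Each probability is a power of 1/2, so log₂(1/p) is an integer.
H = Σ p·log₂(1/p) = 1/8·3 + 1/8·3 + 1/2·1 + 1/8·3 + 1/8·3 = 2 bits.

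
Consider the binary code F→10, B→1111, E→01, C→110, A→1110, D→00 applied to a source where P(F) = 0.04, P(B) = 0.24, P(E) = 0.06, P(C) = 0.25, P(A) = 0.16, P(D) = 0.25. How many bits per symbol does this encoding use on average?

3.05 bits/symbol

L̄ = Σ pᵢ·ℓᵢ = 0.04·2 + 0.24·4 + 0.06·2 + 0.25·3 + 0.16·4 + 0.25·2 = 3.05 bits/symbol.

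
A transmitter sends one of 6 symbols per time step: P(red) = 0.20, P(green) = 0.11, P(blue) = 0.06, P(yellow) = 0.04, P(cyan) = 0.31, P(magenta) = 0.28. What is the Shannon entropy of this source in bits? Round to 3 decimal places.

2.282 bits

H = −Σ pᵢ log₂ pᵢ.
−0.20·log₂(0.20) = 0.4644
−0.11·log₂(0.11) = 0.3503
−0.06·log₂(0.06) = 0.2435
−0.04·log₂(0.04) = 0.1858
−0.31·log₂(0.31) = 0.5238
−0.28·log₂(0.28) = 0.5142
Sum ≈ 2.2820 → 2.282 bits.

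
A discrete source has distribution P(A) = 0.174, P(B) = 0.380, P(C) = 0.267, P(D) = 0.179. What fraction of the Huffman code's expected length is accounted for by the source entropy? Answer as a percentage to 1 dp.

97.4%

Entropy H = −Σ p log₂ p ≈ 1.9224 bits.
Huffman merges: 87/500+179/1000→353/1000; 267/1000+353/1000→31/50; 19/50+31/50→1. L = 1973/1000 ≈ 1.9730.
Efficiency = H/L = 1.9224/1.9730 = 97.4%.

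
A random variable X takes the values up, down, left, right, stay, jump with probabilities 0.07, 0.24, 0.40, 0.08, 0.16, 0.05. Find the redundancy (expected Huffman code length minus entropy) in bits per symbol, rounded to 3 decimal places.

0.058 bits

Entropy H = −Σ p log₂ p ≈ 2.2221 bits.
Huffman merges: 1/20+7/100→3/25; 2/25+3/25→1/5; 4/25+1/5→9/25; 6/25+9/25→3/5; 2/5+3/5→1. L = 57/25 ≈ 2.2800.
L − H = 2.2800 − 2.2221 = 0.058 bits.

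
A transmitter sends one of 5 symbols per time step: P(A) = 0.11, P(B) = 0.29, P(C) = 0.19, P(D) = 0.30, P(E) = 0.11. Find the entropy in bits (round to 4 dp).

H = −Σ pᵢ log₂ pᵢ.
−0.11·log₂(0.11) = 0.3503
−0.29·log₂(0.29) = 0.5179
−0.19·log₂(0.19) = 0.4552
−0.30·log₂(0.30) = 0.5211
−0.11·log₂(0.11) = 0.3503
Sum ≈ 2.1948 → 2.1948 bits.

2.1948 bits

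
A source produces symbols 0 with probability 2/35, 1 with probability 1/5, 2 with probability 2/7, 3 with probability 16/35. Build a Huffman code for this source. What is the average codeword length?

Repeatedly combine the two least-probable nodes; the expected code length is the sum of the merged weights.
merge 2/35 + 1/5 → 9/35
merge 9/35 + 2/7 → 19/35
merge 16/35 + 19/35 → 1
L = 9/35 + 19/35 + 1 = 9/5 = 1.8 bits/symbol.

1.8 bits/symbol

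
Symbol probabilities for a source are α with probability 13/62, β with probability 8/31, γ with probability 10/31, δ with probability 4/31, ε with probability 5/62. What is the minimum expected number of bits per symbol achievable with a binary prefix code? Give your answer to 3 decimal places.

Repeatedly combine the two least-probable nodes; the expected code length is the sum of the merged weights.
merge 5/62 + 4/31 → 13/62
merge 13/62 + 13/62 → 13/31
merge 8/31 + 10/31 → 18/31
merge 13/31 + 18/31 → 1
L = 13/62 + 13/31 + 18/31 + 1 = 137/62 ≈ 2.210 bits/symbol.

2.210 bits/symbol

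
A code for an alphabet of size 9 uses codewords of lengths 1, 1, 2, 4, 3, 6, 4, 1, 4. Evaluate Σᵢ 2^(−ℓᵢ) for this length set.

With common denominator 2^6 = 64: Σ 2^(−ℓᵢ) = 32/64 + 32/64 + 16/64 + 4/64 + 8/64 + 1/64 + 4/64 + 32/64 + 4/64 = 133/64 = 2.078125.

2.078125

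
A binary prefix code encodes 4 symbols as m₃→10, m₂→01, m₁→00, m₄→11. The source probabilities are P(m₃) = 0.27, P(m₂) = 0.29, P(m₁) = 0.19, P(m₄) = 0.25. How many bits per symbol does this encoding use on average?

L̄ = Σ pᵢ·ℓᵢ = 0.27·2 + 0.29·2 + 0.19·2 + 0.25·2 = 2 bits/symbol.

2 bits/symbol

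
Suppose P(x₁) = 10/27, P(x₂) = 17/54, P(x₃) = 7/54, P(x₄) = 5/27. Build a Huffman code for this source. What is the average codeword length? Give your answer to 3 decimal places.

Repeatedly combine the two least-probable nodes; the expected code length is the sum of the merged weights.
merge 7/54 + 5/27 → 17/54
merge 17/54 + 17/54 → 17/27
merge 10/27 + 17/27 → 1
L = 17/54 + 17/27 + 1 = 35/18 ≈ 1.944 bits/symbol.

1.944 bits/symbol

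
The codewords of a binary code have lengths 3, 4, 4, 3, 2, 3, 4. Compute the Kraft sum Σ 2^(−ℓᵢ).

With common denominator 2^4 = 16: Σ 2^(−ℓᵢ) = 2/16 + 1/16 + 1/16 + 2/16 + 4/16 + 2/16 + 1/16 = 13/16 = 0.8125.

0.8125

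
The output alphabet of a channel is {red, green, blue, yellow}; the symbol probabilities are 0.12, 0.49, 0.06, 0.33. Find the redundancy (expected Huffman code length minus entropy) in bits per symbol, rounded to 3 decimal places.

0.047 bits

Entropy H = −Σ p log₂ p ≈ 1.6427 bits.
Huffman merges: 3/50+3/25→9/50; 9/50+33/100→51/100; 49/100+51/100→1. L = 169/100 ≈ 1.6900.
L − H = 1.6900 − 1.6427 = 0.047 bits.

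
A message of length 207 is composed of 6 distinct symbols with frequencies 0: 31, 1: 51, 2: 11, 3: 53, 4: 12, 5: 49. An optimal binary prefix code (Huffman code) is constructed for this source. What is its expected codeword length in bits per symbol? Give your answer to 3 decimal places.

2.372 bits/symbol

Probabilities are the counts divided by 207.
Repeatedly combine the two least-probable nodes; the expected code length is the sum of the merged weights.
merge 11/207 + 4/69 → 1/9
merge 1/9 + 31/207 → 6/23
merge 49/207 + 17/69 → 100/207
merge 53/207 + 6/23 → 107/207
merge 100/207 + 107/207 → 1
L = 1/9 + 6/23 + 100/207 + 107/207 + 1 = 491/207 ≈ 2.372 bits/symbol.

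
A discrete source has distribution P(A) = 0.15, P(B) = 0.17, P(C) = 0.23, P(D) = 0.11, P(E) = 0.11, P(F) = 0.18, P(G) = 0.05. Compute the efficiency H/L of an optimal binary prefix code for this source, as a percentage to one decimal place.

Entropy H = −Σ p log₂ p ≈ 2.6948 bits.
Huffman merges: 1/20+11/100→4/25; 11/100+3/20→13/50; 4/25+17/100→33/100; 9/50+23/100→41/100; 13/50+33/100→59/100; 41/100+59/100→1. L = 11/4 ≈ 2.7500.
Efficiency = H/L = 2.6948/2.7500 = 98.0%.

98.0%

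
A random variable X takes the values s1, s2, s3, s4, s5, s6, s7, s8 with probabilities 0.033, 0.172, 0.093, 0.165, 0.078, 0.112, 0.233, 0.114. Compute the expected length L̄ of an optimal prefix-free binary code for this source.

2.878 bits/symbol

Repeatedly combine the two least-probable nodes; the expected code length is the sum of the merged weights.
merge 33/1000 + 39/500 → 111/1000
merge 93/1000 + 111/1000 → 51/250
merge 14/125 + 57/500 → 113/500
merge 33/200 + 43/250 → 337/1000
merge 51/250 + 113/500 → 43/100
merge 233/1000 + 337/1000 → 57/100
merge 43/100 + 57/100 → 1
L = 111/1000 + 51/250 + 113/500 + 337/1000 + 43/100 + 57/100 + 1 = 1439/500 = 2.878 bits/symbol.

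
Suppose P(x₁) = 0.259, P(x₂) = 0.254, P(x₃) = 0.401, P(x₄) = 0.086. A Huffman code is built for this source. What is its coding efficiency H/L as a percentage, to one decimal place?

94.9%

Entropy H = −Σ p log₂ p ≈ 1.8400 bits.
Huffman merges: 43/500+127/500→17/50; 259/1000+17/50→599/1000; 401/1000+599/1000→1. L = 1939/1000 ≈ 1.9390.
Efficiency = H/L = 1.8400/1.9390 = 94.9%.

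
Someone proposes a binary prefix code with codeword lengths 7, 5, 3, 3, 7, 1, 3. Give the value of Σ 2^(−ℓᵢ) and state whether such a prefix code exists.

0.921875; yes

With common denominator 2^7 = 128: Σ 2^(−ℓᵢ) = 1/128 + 4/128 + 16/128 + 16/128 + 1/128 + 64/128 + 16/128 = 118/128 = 0.921875.
Kraft's inequality requires Σ ≤ 1; here Σ = 0.921875 ≤ 1, so such a prefix code exists.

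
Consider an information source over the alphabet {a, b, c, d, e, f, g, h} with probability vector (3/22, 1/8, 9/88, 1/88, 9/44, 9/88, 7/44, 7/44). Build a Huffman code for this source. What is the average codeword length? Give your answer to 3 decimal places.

Repeatedly combine the two least-probable nodes; the expected code length is the sum of the merged weights.
merge 1/88 + 9/88 → 5/44
merge 9/88 + 5/44 → 19/88
merge 1/8 + 3/22 → 23/88
merge 7/44 + 7/44 → 7/22
merge 9/44 + 19/88 → 37/88
merge 23/88 + 7/22 → 51/88
merge 37/88 + 51/88 → 1
L = 5/44 + 19/88 + 23/88 + 7/22 + 37/88 + 51/88 + 1 = 32/11 ≈ 2.909 bits/symbol.

2.909 bits/symbol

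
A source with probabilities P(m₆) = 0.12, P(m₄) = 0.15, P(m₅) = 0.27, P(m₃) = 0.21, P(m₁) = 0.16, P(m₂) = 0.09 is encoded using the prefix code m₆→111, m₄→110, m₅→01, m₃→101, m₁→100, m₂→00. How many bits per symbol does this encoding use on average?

L̄ = Σ pᵢ·ℓᵢ = 0.12·3 + 0.15·3 + 0.27·2 + 0.21·3 + 0.16·3 + 0.09·2 = 2.64 bits/symbol.

2.64 bits/symbol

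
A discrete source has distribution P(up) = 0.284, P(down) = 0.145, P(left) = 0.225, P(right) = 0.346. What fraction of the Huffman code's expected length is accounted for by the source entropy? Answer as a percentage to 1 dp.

Entropy H = −Σ p log₂ p ≈ 1.9337 bits.
Huffman merges: 29/200+9/40→37/100; 71/250+173/500→63/100; 37/100+63/100→1. L = 2 ≈ 2.0000.
Efficiency = H/L = 1.9337/2.0000 = 96.7%.

96.7%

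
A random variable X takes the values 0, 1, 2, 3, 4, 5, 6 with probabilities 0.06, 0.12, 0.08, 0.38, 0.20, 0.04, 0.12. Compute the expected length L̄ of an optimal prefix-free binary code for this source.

Repeatedly combine the two least-probable nodes; the expected code length is the sum of the merged weights.
merge 1/25 + 3/50 → 1/10
merge 2/25 + 1/10 → 9/50
merge 3/25 + 3/25 → 6/25
merge 9/50 + 1/5 → 19/50
merge 6/25 + 19/50 → 31/50
merge 19/50 + 31/50 → 1
L = 1/10 + 9/50 + 6/25 + 19/50 + 31/50 + 1 = 63/25 = 2.52 bits/symbol.

2.52 bits/symbol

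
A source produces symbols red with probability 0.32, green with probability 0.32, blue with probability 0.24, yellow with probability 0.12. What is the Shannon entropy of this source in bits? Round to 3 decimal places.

H = −Σ pᵢ log₂ pᵢ.
−0.32·log₂(0.32) = 0.5260
−0.32·log₂(0.32) = 0.5260
−0.24·log₂(0.24) = 0.4941
−0.12·log₂(0.12) = 0.3671
Sum ≈ 1.9133 → 1.913 bits.

1.913 bits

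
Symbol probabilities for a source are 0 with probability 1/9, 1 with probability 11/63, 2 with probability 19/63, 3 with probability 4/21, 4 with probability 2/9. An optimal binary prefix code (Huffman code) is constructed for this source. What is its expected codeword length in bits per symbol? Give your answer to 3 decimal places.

2.286 bits/symbol

Repeatedly combine the two least-probable nodes; the expected code length is the sum of the merged weights.
merge 1/9 + 11/63 → 2/7
merge 4/21 + 2/9 → 26/63
merge 2/7 + 19/63 → 37/63
merge 26/63 + 37/63 → 1
L = 2/7 + 26/63 + 37/63 + 1 = 16/7 ≈ 2.286 bits/symbol.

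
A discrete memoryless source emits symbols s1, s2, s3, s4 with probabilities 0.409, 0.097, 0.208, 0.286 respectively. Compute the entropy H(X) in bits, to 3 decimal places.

1.842 bits

H = −Σ pᵢ log₂ pᵢ.
−0.409·log₂(0.409) = 0.5275
−0.097·log₂(0.097) = 0.3265
−0.208·log₂(0.208) = 0.4712
−0.286·log₂(0.286) = 0.5165
Sum ≈ 1.8417 → 1.842 bits.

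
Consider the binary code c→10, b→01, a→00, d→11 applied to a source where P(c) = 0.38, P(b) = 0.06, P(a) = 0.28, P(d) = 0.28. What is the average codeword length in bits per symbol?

2 bits/symbol

L̄ = Σ pᵢ·ℓᵢ = 0.38·2 + 0.06·2 + 0.28·2 + 0.28·2 = 2 bits/symbol.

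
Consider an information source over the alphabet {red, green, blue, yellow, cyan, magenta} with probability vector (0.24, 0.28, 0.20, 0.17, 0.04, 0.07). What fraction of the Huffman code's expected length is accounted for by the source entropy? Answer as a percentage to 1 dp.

Entropy H = −Σ p log₂ p ≈ 2.3616 bits.
Huffman merges: 1/25+7/100→11/100; 11/100+17/100→7/25; 1/5+6/25→11/25; 7/25+7/25→14/25; 11/25+14/25→1. L = 239/100 ≈ 2.3900.
Efficiency = H/L = 2.3616/2.3900 = 98.8%.

98.8%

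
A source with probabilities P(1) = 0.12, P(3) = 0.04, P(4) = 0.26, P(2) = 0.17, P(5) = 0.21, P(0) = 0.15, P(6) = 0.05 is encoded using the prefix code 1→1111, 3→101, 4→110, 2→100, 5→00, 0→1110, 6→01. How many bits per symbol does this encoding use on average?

L̄ = Σ pᵢ·ℓᵢ = 0.12·4 + 0.04·3 + 0.26·3 + 0.17·3 + 0.21·2 + 0.15·4 + 0.05·2 = 3.01 bits/symbol.

3.01 bits/symbol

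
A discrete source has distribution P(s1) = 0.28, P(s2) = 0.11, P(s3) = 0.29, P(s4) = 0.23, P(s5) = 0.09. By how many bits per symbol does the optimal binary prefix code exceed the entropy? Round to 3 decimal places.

0.017 bits

Entropy H = −Σ p log₂ p ≈ 2.1827 bits.
Huffman merges: 9/100+11/100→1/5; 1/5+23/100→43/100; 7/25+29/100→57/100; 43/100+57/100→1. L = 11/5 ≈ 2.2000.
L − H = 2.2000 − 2.1827 = 0.017 bits.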